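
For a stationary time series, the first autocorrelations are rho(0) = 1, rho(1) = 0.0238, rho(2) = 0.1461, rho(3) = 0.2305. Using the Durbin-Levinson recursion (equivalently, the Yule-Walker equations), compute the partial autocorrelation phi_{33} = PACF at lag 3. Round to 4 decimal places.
\phi_{33} = 0.2290

The PACF at lag k is phi_{kk}, the last component of the solution
to the Yule-Walker system G_k phi = r_k where
  (G_k)_{ij} = rho(|i - j|), (r_k)_i = rho(i), i,j = 1..k.
Equivalently, Durbin-Levinson gives phi_{kk} iteratively:
  phi_{11} = rho(1)
  phi_{kk} = [rho(k) - sum_{j=1..k-1} phi_{k-1,j} rho(k-j)]
            / [1 - sum_{j=1..k-1} phi_{k-1,j} rho(j)],
  phi_{k,j} = phi_{k-1,j} - phi_{kk} phi_{k-1,k-j},  j = 1..k-1.
Step k = 1:
  phi_11 = rho(1) = 0.0238.
Step k = 2:
  phi_22 = [rho(2) - phi_11 rho(1)] / [1 - phi_11 rho(1)] = [0.1461 - (0.0238)(0.0238)] / [1 - (0.0238)(0.0238)]
         = 0.14553356 / 0.99943356 = 0.145616.
  Update: phi_21 = phi_11 - phi_22 phi_11 = 0.0238 - (0.145616)(0.0238) = 0.020334.
Step k = 3:
  phi_33 = [rho(3) - phi_21 rho(2) - phi_22 rho(1)] / [1 - phi_21 rho(1) - phi_22 rho(2)]
    numerator   = 0.2305 - (0.020334)(0.1461) - (0.145616)(0.0238) = 0.22406349
    denominator = 1 - (0.020334)(0.0238) - (0.145616)(0.1461) = 0.97824154
  phi_33 = 0.22406349 / 0.97824154 = 0.229.
Therefore phi_{33} = 0.2290.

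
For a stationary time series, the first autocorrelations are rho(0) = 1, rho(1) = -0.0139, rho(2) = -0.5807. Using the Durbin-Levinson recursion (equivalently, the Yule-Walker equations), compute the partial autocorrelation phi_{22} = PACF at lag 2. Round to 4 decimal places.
\phi_{22} = -0.5810

The PACF at lag k is phi_{kk}, the last component of the solution
to the Yule-Walker system G_k phi = r_k where
  (G_k)_{ij} = rho(|i - j|), (r_k)_i = rho(i), i,j = 1..k.
Equivalently, Durbin-Levinson gives phi_{kk} iteratively:
  phi_{11} = rho(1)
  phi_{kk} = [rho(k) - sum_{j=1..k-1} phi_{k-1,j} rho(k-j)]
            / [1 - sum_{j=1..k-1} phi_{k-1,j} rho(j)],
  phi_{k,j} = phi_{k-1,j} - phi_{kk} phi_{k-1,k-j},  j = 1..k-1.
Step k = 1:
  phi_11 = rho(1) = -0.0139.
Step k = 2:
  phi_22 = [rho(2) - phi_11 rho(1)] / [1 - phi_11 rho(1)] = [-0.5807 - (-0.0139)(-0.0139)] / [1 - (-0.0139)(-0.0139)]
         = -0.58089321 / 0.99980679 = -0.581.
Therefore phi_{22} = -0.5810.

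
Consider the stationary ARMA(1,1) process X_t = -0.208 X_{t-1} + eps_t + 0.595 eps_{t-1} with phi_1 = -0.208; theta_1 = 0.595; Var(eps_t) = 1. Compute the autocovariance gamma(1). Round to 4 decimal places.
\gamma(1) = 0.3544

Multiply the model equation by X_{t-k} and take expectations. With theta_0 = psi_0 = 1 and psi_j the MA(infinity) weights, this gives
  gamma(k) - sum_i phi_i gamma(k-i) = c_k,
  c_k = sigma^2 * sum_{j=k..q} theta_j psi_{j-k}   (c_k = 0 for k > q),
using gamma(-m) = gamma(m).
psi-weights needed (psi_j = theta_j + sum_i phi_i psi_{j-i}):
  psi_1 = theta_1 + phi_1 = 0.595 + (-0.208) = 0.387
Right-hand sides:
  c_0 = sigma^2 (1 + theta_1 psi_1) = 1 * (1 + (0.595)(0.387)) = 1 * 1.230265 = 1.230265
  c_1 = sigma^2 theta_1 = 1 * (0.595) = 0.595
  c_2 = 0
Equations for k = 0 and k = 1 (AR order 1):
  gamma(0) = phi_1 gamma(1) + c_0
  gamma(1) = phi_1 gamma(0) + c_1
Substituting the second into the first: gamma(0) (1 - phi_1^2) = c_0 + phi_1 c_1, so
  gamma(0) = (c_0 + phi_1 c_1) / (1 - phi_1^2) = (1.230265 + (-0.208)(0.595)) / (1 - (-0.208)^2) = 1.106505 / 0.956736 = 1.156542.
  gamma(1) = phi_1 gamma(0) + c_1 = (-0.208)(1.156542) + (0.595) = 0.354439.
Therefore gamma(1) = 0.3544 (to 4 decimal places).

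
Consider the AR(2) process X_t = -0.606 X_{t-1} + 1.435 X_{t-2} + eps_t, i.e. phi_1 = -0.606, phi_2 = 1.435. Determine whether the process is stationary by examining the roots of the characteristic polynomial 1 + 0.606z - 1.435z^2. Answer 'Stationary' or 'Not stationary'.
\text{Not stationary}

The AR(p) characteristic polynomial is P(z) = 1 + 0.606z - 1.435z^2.
Stationarity requires all roots to lie outside the unit circle, i.e. |z| > 1 for every root.
Set 1 + (0.606) z + (-1.435) z^2 = 0, i.e. a z^2 + b z + c = 0 with a = -1.435, b = 0.606, c = 1.
Discriminant D = b^2 - 4ac = (0.606)^2 - 4*(-1.435)*1 = 0.367236 - (-5.74) = 6.107236.
D >= 0, so the roots are real: z = (-b +/- sqrt(D)) / (2a) = (-0.606 +/- 2.471282) / (-2.87).
  z_1 = (-0.606 + 2.471282) / (-2.87) = -0.6499,   |z_1| = 0.6499.
  z_2 = (-0.606 - 2.471282) / (-2.87) = 1.0722,   |z_2| = 1.0722.
Moduli of all roots: 0.6499, 1.0722.
All moduli strictly greater than 1? No.
Verdict: Not stationary.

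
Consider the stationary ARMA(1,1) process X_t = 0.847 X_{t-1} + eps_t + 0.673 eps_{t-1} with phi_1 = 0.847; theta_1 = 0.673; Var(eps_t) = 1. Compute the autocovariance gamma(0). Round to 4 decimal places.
\gamma(0) = 9.1758

Multiply the model equation by X_{t-k} and take expectations. With theta_0 = psi_0 = 1 and psi_j the MA(infinity) weights, this gives
  gamma(k) - sum_i phi_i gamma(k-i) = c_k,
  c_k = sigma^2 * sum_{j=k..q} theta_j psi_{j-k}   (c_k = 0 for k > q),
using gamma(-m) = gamma(m).
psi-weights needed (psi_j = theta_j + sum_i phi_i psi_{j-i}):
  psi_1 = theta_1 + phi_1 = 0.673 + (0.847) = 1.52
Right-hand sides:
  c_0 = sigma^2 (1 + theta_1 psi_1) = 1 * (1 + (0.673)(1.52)) = 1 * 2.02296 = 2.02296
  c_1 = sigma^2 theta_1 = 1 * (0.673) = 0.673
  c_2 = 0
Equations for k = 0 and k = 1 (AR order 1):
  gamma(0) = phi_1 gamma(1) + c_0
  gamma(1) = phi_1 gamma(0) + c_1
Substituting the second into the first: gamma(0) (1 - phi_1^2) = c_0 + phi_1 c_1, so
  gamma(0) = (c_0 + phi_1 c_1) / (1 - phi_1^2) = (2.02296 + (0.847)(0.673)) / (1 - (0.847)^2) = 2.592991 / 0.282591 = 9.175773.
Therefore gamma(0) = 9.1758 (to 4 decimal places).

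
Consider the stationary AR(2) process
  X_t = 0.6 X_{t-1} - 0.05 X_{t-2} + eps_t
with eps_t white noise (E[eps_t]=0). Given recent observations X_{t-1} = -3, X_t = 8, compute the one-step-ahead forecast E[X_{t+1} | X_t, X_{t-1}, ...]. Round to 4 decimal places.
E[X_{t+1} \mid \mathcal F_t] = 4.9500

For an AR(p) model X_t = c + sum_i phi_i X_{t-i} + eps_t, the
one-step-ahead conditional mean is
  E[X_{t+1} | X_t, ...] = c + sum_i phi_i X_{t+1-i}.
Substitute known values:
  E[X_{t+1} | ...] = (0.6) * (8) + (-0.05) * (-3)
                   = 4.9500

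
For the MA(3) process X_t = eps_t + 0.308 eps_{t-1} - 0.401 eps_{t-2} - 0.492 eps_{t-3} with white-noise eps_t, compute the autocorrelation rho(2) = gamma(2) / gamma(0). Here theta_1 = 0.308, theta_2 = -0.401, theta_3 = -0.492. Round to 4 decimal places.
\rho(2) = -0.3689

For an MA(q) process with theta_0 = 1, the autocovariance is
  gamma(k) = sigma^2 * sum_{i=0..q-k} theta_i * theta_{i+k},
and rho(k) = gamma(k) / gamma(0). Sigma^2 cancels.
  numerator   = (1)*(-0.401) + (0.308)*(-0.492) = -0.552536.
  denominator = (1)^2 + (0.308)^2 + (-0.401)^2 + (-0.492)^2 = 1.497729.
  rho(2) = -0.552536 / 1.497729 = -0.3689.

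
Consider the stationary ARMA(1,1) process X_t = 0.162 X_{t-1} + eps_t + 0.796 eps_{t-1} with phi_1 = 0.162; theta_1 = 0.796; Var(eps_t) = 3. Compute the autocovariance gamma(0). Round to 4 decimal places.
\gamma(0) = 5.8275

Multiply the model equation by X_{t-k} and take expectations. With theta_0 = psi_0 = 1 and psi_j the MA(infinity) weights, this gives
  gamma(k) - sum_i phi_i gamma(k-i) = c_k,
  c_k = sigma^2 * sum_{j=k..q} theta_j psi_{j-k}   (c_k = 0 for k > q),
using gamma(-m) = gamma(m).
psi-weights needed (psi_j = theta_j + sum_i phi_i psi_{j-i}):
  psi_1 = theta_1 + phi_1 = 0.796 + (0.162) = 0.958
Right-hand sides:
  c_0 = sigma^2 (1 + theta_1 psi_1) = 3 * (1 + (0.796)(0.958)) = 3 * 1.762568 = 5.287704
  c_1 = sigma^2 theta_1 = 3 * (0.796) = 2.388
  c_2 = 0
Equations for k = 0 and k = 1 (AR order 1):
  gamma(0) = phi_1 gamma(1) + c_0
  gamma(1) = phi_1 gamma(0) + c_1
Substituting the second into the first: gamma(0) (1 - phi_1^2) = c_0 + phi_1 c_1, so
  gamma(0) = (c_0 + phi_1 c_1) / (1 - phi_1^2) = (5.287704 + (0.162)(2.388)) / (1 - (0.162)^2) = 5.67456 / 0.973756 = 5.827497.
Therefore gamma(0) = 5.8275 (to 4 decimal places).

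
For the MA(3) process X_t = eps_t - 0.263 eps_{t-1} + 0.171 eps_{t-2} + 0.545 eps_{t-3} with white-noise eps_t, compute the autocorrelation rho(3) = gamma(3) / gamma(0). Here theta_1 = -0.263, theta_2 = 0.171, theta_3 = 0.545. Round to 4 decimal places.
\rho(3) = 0.3906

For an MA(q) process with theta_0 = 1, the autocovariance is
  gamma(k) = sigma^2 * sum_{i=0..q-k} theta_i * theta_{i+k},
and rho(k) = gamma(k) / gamma(0). Sigma^2 cancels.
  numerator   = (1)*(0.545) = 0.545.
  denominator = (1)^2 + (-0.263)^2 + (0.171)^2 + (0.545)^2 = 1.395435.
  rho(3) = 0.545 / 1.395435 = 0.3906.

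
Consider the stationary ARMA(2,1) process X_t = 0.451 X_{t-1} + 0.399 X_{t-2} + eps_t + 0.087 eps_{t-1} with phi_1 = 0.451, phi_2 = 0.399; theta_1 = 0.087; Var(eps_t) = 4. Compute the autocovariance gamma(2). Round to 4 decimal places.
\gamma(2) = 9.4008

Multiply the model equation by X_{t-k} and take expectations. With theta_0 = psi_0 = 1 and psi_j the MA(infinity) weights, this gives
  gamma(k) - sum_i phi_i gamma(k-i) = c_k,
  c_k = sigma^2 * sum_{j=k..q} theta_j psi_{j-k}   (c_k = 0 for k > q),
using gamma(-m) = gamma(m).
psi-weights needed (psi_j = theta_j + sum_i phi_i psi_{j-i}):
  psi_1 = theta_1 + phi_1 = 0.087 + (0.451) = 0.538
Right-hand sides:
  c_0 = sigma^2 (1 + theta_1 psi_1) = 4 * (1 + (0.087)(0.538)) = 4 * 1.046806 = 4.187224
  c_1 = sigma^2 theta_1 = 4 * (0.087) = 0.348
  c_2 = 0
Equations for k = 0, 1, 2 (AR order 2, c_2 = 0):
  (E0) gamma(0) = phi_1 gamma(1) + phi_2 gamma(2) + c_0
  (E1) gamma(1) = phi_1 gamma(0) + phi_2 gamma(1) + c_1
  (E2) gamma(2) = phi_1 gamma(1) + phi_2 gamma(0)
From (E1): gamma(1) = A gamma(0) + B with
  A = phi_1 / (1 - phi_2) = 0.451 / 0.601 = 0.750416,   B = c_1 / (1 - phi_2) = 0.348 / 0.601 = 0.579035.
Insert (E2) into (E0): gamma(0) (1 - phi_2^2) = phi_1 (1 + phi_2) gamma(1) + c_0.
  phi_1 (1 + phi_2) = (0.451)(1.399) = 0.630949,   1 - phi_2^2 = 0.840799.
Replace gamma(1) by A gamma(0) + B and collect gamma(0):
  gamma(0) [0.840799 - (0.630949)(0.750416)] = (0.630949)(0.579035) + 4.187224
  gamma(0) * 0.367325 = 4.552566
  gamma(0) = 4.552566 / 0.367325 = 12.393842.
  gamma(1) = A gamma(0) + B = (0.750416)(12.393842) + (0.579035) = 9.879572.
  gamma(2) = phi_1 gamma(1) + phi_2 gamma(0) = (0.451)(9.879572) + (0.399)(12.393842) = 9.40083.
Therefore gamma(2) = 9.4008 (to 4 decimal places).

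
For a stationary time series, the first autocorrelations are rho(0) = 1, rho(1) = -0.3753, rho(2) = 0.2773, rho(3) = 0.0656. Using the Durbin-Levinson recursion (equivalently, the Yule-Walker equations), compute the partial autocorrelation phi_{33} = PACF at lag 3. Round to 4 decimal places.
\phi_{33} = 0.2540

The PACF at lag k is phi_{kk}, the last component of the solution
to the Yule-Walker system G_k phi = r_k where
  (G_k)_{ij} = rho(|i - j|), (r_k)_i = rho(i), i,j = 1..k.
Equivalently, Durbin-Levinson gives phi_{kk} iteratively:
  phi_{11} = rho(1)
  phi_{kk} = [rho(k) - sum_{j=1..k-1} phi_{k-1,j} rho(k-j)]
            / [1 - sum_{j=1..k-1} phi_{k-1,j} rho(j)],
  phi_{k,j} = phi_{k-1,j} - phi_{kk} phi_{k-1,k-j},  j = 1..k-1.
Step k = 1:
  phi_11 = rho(1) = -0.3753.
Step k = 2:
  phi_22 = [rho(2) - phi_11 rho(1)] / [1 - phi_11 rho(1)] = [0.2773 - (-0.3753)(-0.3753)] / [1 - (-0.3753)(-0.3753)]
         = 0.13644991 / 0.85914991 = 0.15882.
  Update: phi_21 = phi_11 - phi_22 phi_11 = -0.3753 - (0.15882)(-0.3753) = -0.315695.
Step k = 3:
  phi_33 = [rho(3) - phi_21 rho(2) - phi_22 rho(1)] / [1 - phi_21 rho(1) - phi_22 rho(2)]
    numerator   = 0.0656 - (-0.315695)(0.2773) - (0.15882)(-0.3753) = 0.21274724
    denominator = 1 - (-0.315695)(-0.3753) - (0.15882)(0.2773) = 0.83747898
  phi_33 = 0.21274724 / 0.83747898 = 0.254.
Therefore phi_{33} = 0.2540.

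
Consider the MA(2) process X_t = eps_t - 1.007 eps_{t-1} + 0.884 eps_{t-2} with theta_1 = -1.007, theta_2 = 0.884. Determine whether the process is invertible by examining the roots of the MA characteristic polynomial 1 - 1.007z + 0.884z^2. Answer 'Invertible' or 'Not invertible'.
\text{Invertible}

The MA(q) characteristic polynomial is P(z) = 1 - 1.007z + 0.884z^2.
Invertibility requires all roots to lie outside the unit circle, i.e. |z| > 1 for every root.
Set 1 + (-1.007) z + (0.884) z^2 = 0, i.e. a z^2 + b z + c = 0 with a = 0.884, b = -1.007, c = 1.
Discriminant D = b^2 - 4ac = (-1.007)^2 - 4*(0.884)*1 = 1.014049 - (3.536) = -2.521951.
D < 0, so the roots are the complex-conjugate pair z = (-b +/- i sqrt(-D)) / (2a) = 0.5696 +/- 0.8982i.
For a conjugate pair |z|^2 = z * conj(z) = (product of roots) = c/a = 1/(0.884) = 1.131222, so |z| = sqrt(1.131222) = 1.0636 for both roots.
Moduli of all roots: 1.0636, 1.0636.
All moduli strictly greater than 1? Yes.
Verdict: Invertible.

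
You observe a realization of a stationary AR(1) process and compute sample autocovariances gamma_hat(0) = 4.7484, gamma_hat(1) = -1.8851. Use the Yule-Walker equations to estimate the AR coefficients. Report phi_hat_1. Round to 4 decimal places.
\hat\phi_{1} = -0.3970

The Yule-Walker equations for an AR(p) process read, in matrix form,
  Gamma_p phi = r_p,   with   (Gamma_p)_{ij} = gamma(|i - j|),
                       (r_p)_i = gamma(i),   i,j = 1..p.
Substitute the sample gammas (Toeplitz matrix and right-hand side of size 1):
  Gamma_p = [[4.7484]]
  r_p     = [-1.8851]
With p = 1 this is the single equation gamma(0) phi_1 = gamma(1):
  phi_hat_1 = gamma(1) / gamma(0) = -1.8851 / 4.7484 = -0.3970.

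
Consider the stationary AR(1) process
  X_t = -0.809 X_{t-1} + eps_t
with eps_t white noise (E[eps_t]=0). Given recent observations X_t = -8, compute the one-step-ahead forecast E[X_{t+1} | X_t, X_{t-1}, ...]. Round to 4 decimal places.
E[X_{t+1} \mid \mathcal F_t] = 6.4720

For an AR(p) model X_t = c + sum_i phi_i X_{t-i} + eps_t, the
one-step-ahead conditional mean is
  E[X_{t+1} | X_t, ...] = c + sum_i phi_i X_{t+1-i}.
Substitute known values:
  E[X_{t+1} | ...] = (-0.809) * (-8)
                   = 6.4720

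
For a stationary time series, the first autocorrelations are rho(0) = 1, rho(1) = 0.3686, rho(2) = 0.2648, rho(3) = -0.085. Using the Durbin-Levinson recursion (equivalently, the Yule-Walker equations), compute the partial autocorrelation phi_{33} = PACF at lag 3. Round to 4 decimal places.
\phi_{33} = -0.2640

The PACF at lag k is phi_{kk}, the last component of the solution
to the Yule-Walker system G_k phi = r_k where
  (G_k)_{ij} = rho(|i - j|), (r_k)_i = rho(i), i,j = 1..k.
Equivalently, Durbin-Levinson gives phi_{kk} iteratively:
  phi_{11} = rho(1)
  phi_{kk} = [rho(k) - sum_{j=1..k-1} phi_{k-1,j} rho(k-j)]
            / [1 - sum_{j=1..k-1} phi_{k-1,j} rho(j)],
  phi_{k,j} = phi_{k-1,j} - phi_{kk} phi_{k-1,k-j},  j = 1..k-1.
Step k = 1:
  phi_11 = rho(1) = 0.3686.
Step k = 2:
  phi_22 = [rho(2) - phi_11 rho(1)] / [1 - phi_11 rho(1)] = [0.2648 - (0.3686)(0.3686)] / [1 - (0.3686)(0.3686)]
         = 0.12893404 / 0.86413404 = 0.149206.
  Update: phi_21 = phi_11 - phi_22 phi_11 = 0.3686 - (0.149206)(0.3686) = 0.313603.
Step k = 3:
  phi_33 = [rho(3) - phi_21 rho(2) - phi_22 rho(1)] / [1 - phi_21 rho(1) - phi_22 rho(2)]
    numerator   = -0.085 - (0.313603)(0.2648) - (0.149206)(0.3686) = -0.22303934
    denominator = 1 - (0.313603)(0.3686) - (0.149206)(0.2648) = 0.8448963
  phi_33 = -0.22303934 / 0.8448963 = -0.264.
Therefore phi_{33} = -0.2640.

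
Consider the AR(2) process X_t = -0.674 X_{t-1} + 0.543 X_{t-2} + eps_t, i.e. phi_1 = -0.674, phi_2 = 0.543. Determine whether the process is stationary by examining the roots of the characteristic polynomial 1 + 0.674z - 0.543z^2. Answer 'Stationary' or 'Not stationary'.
\text{Not stationary}

The AR(p) characteristic polynomial is P(z) = 1 + 0.674z - 0.543z^2.
Stationarity requires all roots to lie outside the unit circle, i.e. |z| > 1 for every root.
Set 1 + (0.674) z + (-0.543) z^2 = 0, i.e. a z^2 + b z + c = 0 with a = -0.543, b = 0.674, c = 1.
Discriminant D = b^2 - 4ac = (0.674)^2 - 4*(-0.543)*1 = 0.454276 - (-2.172) = 2.626276.
D >= 0, so the roots are real: z = (-b +/- sqrt(D)) / (2a) = (-0.674 +/- 1.620579) / (-1.086).
  z_1 = (-0.674 + 1.620579) / (-1.086) = -0.8716,   |z_1| = 0.8716.
  z_2 = (-0.674 - 1.620579) / (-1.086) = 2.1129,   |z_2| = 2.1129.
Moduli of all roots: 0.8716, 2.1129.
All moduli strictly greater than 1? No.
Verdict: Not stationary.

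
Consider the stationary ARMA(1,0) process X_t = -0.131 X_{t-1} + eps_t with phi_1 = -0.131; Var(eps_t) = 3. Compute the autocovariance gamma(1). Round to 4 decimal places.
\gamma(1) = -0.3999

Multiply the model equation by X_{t-k} and take expectations. With theta_0 = psi_0 = 1 and psi_j the MA(infinity) weights, this gives
  gamma(k) - sum_i phi_i gamma(k-i) = c_k,
  c_k = sigma^2 * sum_{j=k..q} theta_j psi_{j-k}   (c_k = 0 for k > q),
using gamma(-m) = gamma(m).
Pure AR (q = 0): c_0 = sigma^2 = 3, c_k = 0 for k >= 1.
Equations for k = 0 and k = 1 (AR order 1):
  gamma(0) = phi_1 gamma(1) + c_0
  gamma(1) = phi_1 gamma(0) + c_1
Substituting the second into the first: gamma(0) (1 - phi_1^2) = c_0 + phi_1 c_1, so
  gamma(0) = c_0 / (1 - phi_1^2) = 3 / (1 - (-0.131)^2) = 3 / 0.982839 = 3.052382.
  gamma(1) = phi_1 gamma(0) = (-0.131)(3.052382) = -0.399862.
Therefore gamma(1) = -0.3999 (to 4 decimal places).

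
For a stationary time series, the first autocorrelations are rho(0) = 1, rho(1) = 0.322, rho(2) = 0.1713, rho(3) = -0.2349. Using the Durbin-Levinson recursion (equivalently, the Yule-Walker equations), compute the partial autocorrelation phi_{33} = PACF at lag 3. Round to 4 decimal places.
\phi_{33} = -0.3481

The PACF at lag k is phi_{kk}, the last component of the solution
to the Yule-Walker system G_k phi = r_k where
  (G_k)_{ij} = rho(|i - j|), (r_k)_i = rho(i), i,j = 1..k.
Equivalently, Durbin-Levinson gives phi_{kk} iteratively:
  phi_{11} = rho(1)
  phi_{kk} = [rho(k) - sum_{j=1..k-1} phi_{k-1,j} rho(k-j)]
            / [1 - sum_{j=1..k-1} phi_{k-1,j} rho(j)],
  phi_{k,j} = phi_{k-1,j} - phi_{kk} phi_{k-1,k-j},  j = 1..k-1.
Step k = 1:
  phi_11 = rho(1) = 0.322.
Step k = 2:
  phi_22 = [rho(2) - phi_11 rho(1)] / [1 - phi_11 rho(1)] = [0.1713 - (0.322)(0.322)] / [1 - (0.322)(0.322)]
         = 0.067616 / 0.896316 = 0.075438.
  Update: phi_21 = phi_11 - phi_22 phi_11 = 0.322 - (0.075438)(0.322) = 0.297709.
Step k = 3:
  phi_33 = [rho(3) - phi_21 rho(2) - phi_22 rho(1)] / [1 - phi_21 rho(1) - phi_22 rho(2)]
    numerator   = -0.2349 - (0.297709)(0.1713) - (0.075438)(0.322) = -0.3101885
    denominator = 1 - (0.297709)(0.322) - (0.075438)(0.1713) = 0.89121521
  phi_33 = -0.3101885 / 0.89121521 = -0.3481.
Therefore phi_{33} = -0.3481.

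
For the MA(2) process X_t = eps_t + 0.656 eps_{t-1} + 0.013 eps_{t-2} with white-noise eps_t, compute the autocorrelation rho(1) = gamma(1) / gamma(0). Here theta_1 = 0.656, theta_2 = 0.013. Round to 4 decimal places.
\rho(1) = 0.4645

For an MA(q) process with theta_0 = 1, the autocovariance is
  gamma(k) = sigma^2 * sum_{i=0..q-k} theta_i * theta_{i+k},
and rho(k) = gamma(k) / gamma(0). Sigma^2 cancels.
  numerator   = (1)*(0.656) + (0.656)*(0.013) = 0.664528.
  denominator = (1)^2 + (0.656)^2 + (0.013)^2 = 1.430505.
  rho(1) = 0.664528 / 1.430505 = 0.4645.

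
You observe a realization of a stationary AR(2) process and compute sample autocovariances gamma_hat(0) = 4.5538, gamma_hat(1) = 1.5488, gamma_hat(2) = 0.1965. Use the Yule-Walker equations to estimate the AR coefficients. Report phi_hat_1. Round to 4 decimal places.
\hat\phi_{1} = 0.3680

The Yule-Walker equations for an AR(p) process read, in matrix form,
  Gamma_p phi = r_p,   with   (Gamma_p)_{ij} = gamma(|i - j|),
                       (r_p)_i = gamma(i),   i,j = 1..p.
Substitute the sample gammas (Toeplitz matrix and right-hand side of size 2):
  Gamma_p = [[4.5538, 1.5488], [1.5488, 4.5538]]
  r_p     = [1.5488, 0.1965]
Written out:
  4.5538 phi_1 + 1.5488 phi_2 = 1.5488
  1.5488 phi_1 + 4.5538 phi_2 = 0.1965
Solve by Cramer's rule:
  det = gamma(0)^2 - gamma(1)^2 = (4.5538)^2 - (1.5488)^2 = 20.73709444 - 2.39878144 = 18.338313
  phi_hat_1 = [gamma(1) gamma(0) - gamma(1) gamma(2)] / det = [(1.5488)(4.5538) - (1.5488)(0.1965)] / 18.338313 = 6.74858624 / 18.338313 = 0.368
  phi_hat_2 = [gamma(0) gamma(2) - gamma(1)^2] / det = [(4.5538)(0.1965) - (1.5488)^2] / 18.338313 = -1.50395974 / 18.338313 = -0.082
So phi_hat = [0.3680, -0.0820].
Therefore phi_hat_1 = 0.3680.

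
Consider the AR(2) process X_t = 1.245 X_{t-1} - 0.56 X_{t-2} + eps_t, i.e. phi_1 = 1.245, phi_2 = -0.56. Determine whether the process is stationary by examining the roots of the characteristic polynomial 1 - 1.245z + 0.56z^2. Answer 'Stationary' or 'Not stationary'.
\text{Stationary}

The AR(p) characteristic polynomial is P(z) = 1 - 1.245z + 0.56z^2.
Stationarity requires all roots to lie outside the unit circle, i.e. |z| > 1 for every root.
Set 1 + (-1.245) z + (0.56) z^2 = 0, i.e. a z^2 + b z + c = 0 with a = 0.56, b = -1.245, c = 1.
Discriminant D = b^2 - 4ac = (-1.245)^2 - 4*(0.56)*1 = 1.550025 - (2.24) = -0.689975.
D < 0, so the roots are the complex-conjugate pair z = (-b +/- i sqrt(-D)) / (2a) = 1.1116 +/- 0.7416i.
For a conjugate pair |z|^2 = z * conj(z) = (product of roots) = c/a = 1/(0.56) = 1.785714, so |z| = sqrt(1.785714) = 1.3363 for both roots.
Moduli of all roots: 1.3363, 1.3363.
All moduli strictly greater than 1? Yes.
Verdict: Stationary.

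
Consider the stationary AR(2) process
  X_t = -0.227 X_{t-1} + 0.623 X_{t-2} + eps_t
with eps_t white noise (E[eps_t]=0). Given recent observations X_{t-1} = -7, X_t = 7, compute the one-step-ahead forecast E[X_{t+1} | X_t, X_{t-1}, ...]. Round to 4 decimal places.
E[X_{t+1} \mid \mathcal F_t] = -5.9500

For an AR(p) model X_t = c + sum_i phi_i X_{t-i} + eps_t, the
one-step-ahead conditional mean is
  E[X_{t+1} | X_t, ...] = c + sum_i phi_i X_{t+1-i}.
Substitute known values:
  E[X_{t+1} | ...] = (-0.227) * (7) + (0.623) * (-7)
                   = -5.9500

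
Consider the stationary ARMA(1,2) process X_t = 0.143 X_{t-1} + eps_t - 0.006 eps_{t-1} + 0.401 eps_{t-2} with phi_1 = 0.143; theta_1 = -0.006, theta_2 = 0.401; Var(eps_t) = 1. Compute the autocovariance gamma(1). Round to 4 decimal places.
\gamma(1) = 0.2204

Multiply the model equation by X_{t-k} and take expectations. With theta_0 = psi_0 = 1 and psi_j the MA(infinity) weights, this gives
  gamma(k) - sum_i phi_i gamma(k-i) = c_k,
  c_k = sigma^2 * sum_{j=k..q} theta_j psi_{j-k}   (c_k = 0 for k > q),
using gamma(-m) = gamma(m).
psi-weights needed (psi_j = theta_j + sum_i phi_i psi_{j-i}):
  psi_1 = theta_1 + phi_1 = -0.006 + (0.143) = 0.137
  psi_2 = theta_2 + phi_1 psi_1 = 0.401 + (0.143)(0.137) = 0.420591
Right-hand sides:
  c_0 = sigma^2 (1 + theta_1 psi_1 + theta_2 psi_2) = 1 * (1 + (-0.006)(0.137) + (0.401)(0.420591)) = 1 * 1.167835 = 1.167835
  c_1 = sigma^2 (theta_1 + theta_2 psi_1) = 1 * (-0.006 + (0.401)(0.137)) = 0.048937
  c_2 = sigma^2 theta_2 = 1 * (0.401) = 0.401
Equations for k = 0 and k = 1 (AR order 1):
  gamma(0) = phi_1 gamma(1) + c_0
  gamma(1) = phi_1 gamma(0) + c_1
Substituting the second into the first: gamma(0) (1 - phi_1^2) = c_0 + phi_1 c_1, so
  gamma(0) = (c_0 + phi_1 c_1) / (1 - phi_1^2) = (1.167835 + (0.143)(0.048937)) / (1 - (0.143)^2) = 1.174833 / 0.979551 = 1.199359.
  gamma(1) = phi_1 gamma(0) + c_1 = (0.143)(1.199359) + (0.048937) = 0.220445.
Therefore gamma(1) = 0.2204 (to 4 decimal places).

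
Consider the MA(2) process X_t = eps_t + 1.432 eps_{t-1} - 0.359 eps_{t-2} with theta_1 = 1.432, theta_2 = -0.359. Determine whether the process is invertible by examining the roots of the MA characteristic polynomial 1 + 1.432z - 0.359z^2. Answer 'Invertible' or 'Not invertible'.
\text{Not invertible}

The MA(q) characteristic polynomial is P(z) = 1 + 1.432z - 0.359z^2.
Invertibility requires all roots to lie outside the unit circle, i.e. |z| > 1 for every root.
Set 1 + (1.432) z + (-0.359) z^2 = 0, i.e. a z^2 + b z + c = 0 with a = -0.359, b = 1.432, c = 1.
Discriminant D = b^2 - 4ac = (1.432)^2 - 4*(-0.359)*1 = 2.050624 - (-1.436) = 3.486624.
D >= 0, so the roots are real: z = (-b +/- sqrt(D)) / (2a) = (-1.432 +/- 1.86725) / (-0.718).
  z_1 = (-1.432 + 1.86725) / (-0.718) = -0.6062,   |z_1| = 0.6062.
  z_2 = (-1.432 - 1.86725) / (-0.718) = 4.5951,   |z_2| = 4.5951.
Moduli of all roots: 0.6062, 4.5951.
All moduli strictly greater than 1? No.
Verdict: Not invertible.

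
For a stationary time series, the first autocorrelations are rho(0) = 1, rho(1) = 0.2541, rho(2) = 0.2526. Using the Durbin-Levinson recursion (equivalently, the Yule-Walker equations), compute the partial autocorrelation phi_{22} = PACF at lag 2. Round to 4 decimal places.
\phi_{22} = 0.2010

The PACF at lag k is phi_{kk}, the last component of the solution
to the Yule-Walker system G_k phi = r_k where
  (G_k)_{ij} = rho(|i - j|), (r_k)_i = rho(i), i,j = 1..k.
Equivalently, Durbin-Levinson gives phi_{kk} iteratively:
  phi_{11} = rho(1)
  phi_{kk} = [rho(k) - sum_{j=1..k-1} phi_{k-1,j} rho(k-j)]
            / [1 - sum_{j=1..k-1} phi_{k-1,j} rho(j)],
  phi_{k,j} = phi_{k-1,j} - phi_{kk} phi_{k-1,k-j},  j = 1..k-1.
Step k = 1:
  phi_11 = rho(1) = 0.2541.
Step k = 2:
  phi_22 = [rho(2) - phi_11 rho(1)] / [1 - phi_11 rho(1)] = [0.2526 - (0.2541)(0.2541)] / [1 - (0.2541)(0.2541)]
         = 0.18803319 / 0.93543319 = 0.201.
Therefore phi_{22} = 0.2010.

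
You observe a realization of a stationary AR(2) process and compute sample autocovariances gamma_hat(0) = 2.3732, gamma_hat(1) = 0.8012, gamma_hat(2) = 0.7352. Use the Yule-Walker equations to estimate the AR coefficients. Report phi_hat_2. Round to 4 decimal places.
\hat\phi_{2} = 0.2210

The Yule-Walker equations for an AR(p) process read, in matrix form,
  Gamma_p phi = r_p,   with   (Gamma_p)_{ij} = gamma(|i - j|),
                       (r_p)_i = gamma(i),   i,j = 1..p.
Substitute the sample gammas (Toeplitz matrix and right-hand side of size 2):
  Gamma_p = [[2.3732, 0.8012], [0.8012, 2.3732]]
  r_p     = [0.8012, 0.7352]
Written out:
  2.3732 phi_1 + 0.8012 phi_2 = 0.8012
  0.8012 phi_1 + 2.3732 phi_2 = 0.7352
Solve by Cramer's rule:
  det = gamma(0)^2 - gamma(1)^2 = (2.3732)^2 - (0.8012)^2 = 5.63207824 - 0.64192144 = 4.9901568
  phi_hat_1 = [gamma(1) gamma(0) - gamma(1) gamma(2)] / det = [(0.8012)(2.3732) - (0.8012)(0.7352)] / 4.9901568 = 1.3123656 / 4.9901568 = 0.263
  phi_hat_2 = [gamma(0) gamma(2) - gamma(1)^2] / det = [(2.3732)(0.7352) - (0.8012)^2] / 4.9901568 = 1.1028552 / 4.9901568 = 0.221
So phi_hat = [0.2630, 0.2210].
Therefore phi_hat_2 = 0.2210.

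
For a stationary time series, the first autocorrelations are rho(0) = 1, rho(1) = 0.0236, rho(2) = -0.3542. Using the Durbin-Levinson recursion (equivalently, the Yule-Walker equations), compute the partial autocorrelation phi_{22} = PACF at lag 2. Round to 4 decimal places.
\phi_{22} = -0.3550

The PACF at lag k is phi_{kk}, the last component of the solution
to the Yule-Walker system G_k phi = r_k where
  (G_k)_{ij} = rho(|i - j|), (r_k)_i = rho(i), i,j = 1..k.
Equivalently, Durbin-Levinson gives phi_{kk} iteratively:
  phi_{11} = rho(1)
  phi_{kk} = [rho(k) - sum_{j=1..k-1} phi_{k-1,j} rho(k-j)]
            / [1 - sum_{j=1..k-1} phi_{k-1,j} rho(j)],
  phi_{k,j} = phi_{k-1,j} - phi_{kk} phi_{k-1,k-j},  j = 1..k-1.
Step k = 1:
  phi_11 = rho(1) = 0.0236.
Step k = 2:
  phi_22 = [rho(2) - phi_11 rho(1)] / [1 - phi_11 rho(1)] = [-0.3542 - (0.0236)(0.0236)] / [1 - (0.0236)(0.0236)]
         = -0.35475696 / 0.99944304 = -0.355.
Therefore phi_{22} = -0.3550.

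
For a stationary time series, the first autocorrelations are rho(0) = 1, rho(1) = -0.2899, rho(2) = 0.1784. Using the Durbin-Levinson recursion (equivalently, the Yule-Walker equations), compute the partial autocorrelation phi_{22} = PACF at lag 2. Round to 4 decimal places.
\phi_{22} = 0.1030

The PACF at lag k is phi_{kk}, the last component of the solution
to the Yule-Walker system G_k phi = r_k where
  (G_k)_{ij} = rho(|i - j|), (r_k)_i = rho(i), i,j = 1..k.
Equivalently, Durbin-Levinson gives phi_{kk} iteratively:
  phi_{11} = rho(1)
  phi_{kk} = [rho(k) - sum_{j=1..k-1} phi_{k-1,j} rho(k-j)]
            / [1 - sum_{j=1..k-1} phi_{k-1,j} rho(j)],
  phi_{k,j} = phi_{k-1,j} - phi_{kk} phi_{k-1,k-j},  j = 1..k-1.
Step k = 1:
  phi_11 = rho(1) = -0.2899.
Step k = 2:
  phi_22 = [rho(2) - phi_11 rho(1)] / [1 - phi_11 rho(1)] = [0.1784 - (-0.2899)(-0.2899)] / [1 - (-0.2899)(-0.2899)]
         = 0.09435799 / 0.91595799 = 0.103.
Therefore phi_{22} = 0.1030.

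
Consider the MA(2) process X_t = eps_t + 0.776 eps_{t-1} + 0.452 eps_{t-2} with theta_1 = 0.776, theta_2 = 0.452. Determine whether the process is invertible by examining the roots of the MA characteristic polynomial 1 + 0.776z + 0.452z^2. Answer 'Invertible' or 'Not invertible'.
\text{Invertible}

The MA(q) characteristic polynomial is P(z) = 1 + 0.776z + 0.452z^2.
Invertibility requires all roots to lie outside the unit circle, i.e. |z| > 1 for every root.
Set 1 + (0.776) z + (0.452) z^2 = 0, i.e. a z^2 + b z + c = 0 with a = 0.452, b = 0.776, c = 1.
Discriminant D = b^2 - 4ac = (0.776)^2 - 4*(0.452)*1 = 0.602176 - (1.808) = -1.205824.
D < 0, so the roots are the complex-conjugate pair z = (-b +/- i sqrt(-D)) / (2a) = -0.8584 +/- 1.2147i.
For a conjugate pair |z|^2 = z * conj(z) = (product of roots) = c/a = 1/(0.452) = 2.212389, so |z| = sqrt(2.212389) = 1.4874 for both roots.
Moduli of all roots: 1.4874, 1.4874.
All moduli strictly greater than 1? Yes.
Verdict: Invertible.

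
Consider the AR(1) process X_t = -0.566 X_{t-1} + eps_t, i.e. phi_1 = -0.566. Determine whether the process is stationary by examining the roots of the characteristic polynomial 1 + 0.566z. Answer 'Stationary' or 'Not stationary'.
\text{Stationary}

The AR(p) characteristic polynomial is P(z) = 1 + 0.566z.
Stationarity requires all roots to lie outside the unit circle, i.e. |z| > 1 for every root.
This is linear in z: 1 + (0.566) z = 0  =>  z = -1/(0.566) = -1.766784,  |z| = 1.766784.
Moduli of all roots: 1.7668.
All moduli strictly greater than 1? Yes.
Verdict: Stationary.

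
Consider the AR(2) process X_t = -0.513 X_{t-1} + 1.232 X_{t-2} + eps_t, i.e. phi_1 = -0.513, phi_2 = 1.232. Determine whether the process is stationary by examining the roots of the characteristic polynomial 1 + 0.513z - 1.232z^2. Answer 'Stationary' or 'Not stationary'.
\text{Not stationary}

The AR(p) characteristic polynomial is P(z) = 1 + 0.513z - 1.232z^2.
Stationarity requires all roots to lie outside the unit circle, i.e. |z| > 1 for every root.
Set 1 + (0.513) z + (-1.232) z^2 = 0, i.e. a z^2 + b z + c = 0 with a = -1.232, b = 0.513, c = 1.
Discriminant D = b^2 - 4ac = (0.513)^2 - 4*(-1.232)*1 = 0.263169 - (-4.928) = 5.191169.
D >= 0, so the roots are real: z = (-b +/- sqrt(D)) / (2a) = (-0.513 +/- 2.278414) / (-2.464).
  z_1 = (-0.513 + 2.278414) / (-2.464) = -0.7165,   |z_1| = 0.7165.
  z_2 = (-0.513 - 2.278414) / (-2.464) = 1.1329,   |z_2| = 1.1329.
Moduli of all roots: 0.7165, 1.1329.
All moduli strictly greater than 1? No.
Verdict: Not stationary.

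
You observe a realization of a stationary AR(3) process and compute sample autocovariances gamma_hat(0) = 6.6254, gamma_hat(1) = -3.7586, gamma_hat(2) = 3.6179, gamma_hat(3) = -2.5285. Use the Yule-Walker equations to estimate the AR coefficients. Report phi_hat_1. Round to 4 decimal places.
\hat\phi_{1} = -0.3870

The Yule-Walker equations for an AR(p) process read, in matrix form,
  Gamma_p phi = r_p,   with   (Gamma_p)_{ij} = gamma(|i - j|),
                       (r_p)_i = gamma(i),   i,j = 1..p.
Substitute the sample gammas (Toeplitz matrix and right-hand side of size 3):
  Gamma_p = [[6.6254, -3.7586, 3.6179], [-3.7586, 6.6254, -3.7586], [3.6179, -3.7586, 6.6254]]
  r_p     = [-3.7586, 3.6179, -2.5285]
Written out (R1..R3):
  (R1) 6.6254 phi_1 - 3.7586 phi_2 + 3.6179 phi_3 = -3.7586
  (R2) -3.7586 phi_1 + 6.6254 phi_2 - 3.7586 phi_3 = 3.6179
  (R3) 3.6179 phi_1 - 3.7586 phi_2 + 6.6254 phi_3 = -2.5285
Gaussian elimination:
  R2 <- R2 - (-3.7586/6.6254) R1 = R2 - (-0.567302) R1:  4.49314 phi_2 - 1.70616 phi_3 = 1.48564
  R3 <- R3 - (3.6179/6.6254) R1 = R3 - (0.546065) R1:  -1.70616 phi_2 + 4.649791 phi_3 = -0.47606
  R3 <- R3 - (-1.70616/4.49314) R2 = R3 - (-0.379725) R2:  4.001919 phi_3 = 0.088076
Back-substitution:
  phi_hat_3 = 0.088076 / 4.001919 = 0.022008
  phi_hat_2 = (1.48564 - (-1.70616)(0.022008)) / 4.49314 = 0.339003
  phi_hat_1 = (-3.7586 - (-3.7586)(0.339003) - (3.6179)(0.022008)) / 6.6254 = -0.387002
So phi_hat = [-0.3870, 0.3390, 0.0220].
Therefore phi_hat_1 = -0.3870.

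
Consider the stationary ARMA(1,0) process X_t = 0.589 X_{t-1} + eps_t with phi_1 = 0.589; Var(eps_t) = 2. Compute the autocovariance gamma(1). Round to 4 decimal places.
\gamma(1) = 1.8038

Multiply the model equation by X_{t-k} and take expectations. With theta_0 = psi_0 = 1 and psi_j the MA(infinity) weights, this gives
  gamma(k) - sum_i phi_i gamma(k-i) = c_k,
  c_k = sigma^2 * sum_{j=k..q} theta_j psi_{j-k}   (c_k = 0 for k > q),
using gamma(-m) = gamma(m).
Pure AR (q = 0): c_0 = sigma^2 = 2, c_k = 0 for k >= 1.
Equations for k = 0 and k = 1 (AR order 1):
  gamma(0) = phi_1 gamma(1) + c_0
  gamma(1) = phi_1 gamma(0) + c_1
Substituting the second into the first: gamma(0) (1 - phi_1^2) = c_0 + phi_1 c_1, so
  gamma(0) = c_0 / (1 - phi_1^2) = 2 / (1 - (0.589)^2) = 2 / 0.653079 = 3.062417.
  gamma(1) = phi_1 gamma(0) = (0.589)(3.062417) = 1.803763.
Therefore gamma(1) = 1.8038 (to 4 decimal places).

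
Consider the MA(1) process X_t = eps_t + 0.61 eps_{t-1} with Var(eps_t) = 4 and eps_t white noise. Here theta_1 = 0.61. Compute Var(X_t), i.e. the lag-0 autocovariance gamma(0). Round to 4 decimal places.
\gamma(0) = 5.4884

For an MA(q) process X_t = eps_t + sum_i theta_i eps_{t-i} with
Var(eps_t) = sigma^2, the variance is
  gamma(0) = sigma^2 * (1 + sum_i theta_i^2).
  sum_i theta_i^2 = (0.61)^2 = 0.3721.
  gamma(0) = 4 * (1 + 0.3721) = 4 * 1.3721 = 5.4884.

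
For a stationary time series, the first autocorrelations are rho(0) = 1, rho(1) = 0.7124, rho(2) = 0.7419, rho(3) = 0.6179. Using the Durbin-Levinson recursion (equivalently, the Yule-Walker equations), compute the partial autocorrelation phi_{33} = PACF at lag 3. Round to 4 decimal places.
\phi_{33} = 0.0049

The PACF at lag k is phi_{kk}, the last component of the solution
to the Yule-Walker system G_k phi = r_k where
  (G_k)_{ij} = rho(|i - j|), (r_k)_i = rho(i), i,j = 1..k.
Equivalently, Durbin-Levinson gives phi_{kk} iteratively:
  phi_{11} = rho(1)
  phi_{kk} = [rho(k) - sum_{j=1..k-1} phi_{k-1,j} rho(k-j)]
            / [1 - sum_{j=1..k-1} phi_{k-1,j} rho(j)],
  phi_{k,j} = phi_{k-1,j} - phi_{kk} phi_{k-1,k-j},  j = 1..k-1.
Step k = 1:
  phi_11 = rho(1) = 0.7124.
Step k = 2:
  phi_22 = [rho(2) - phi_11 rho(1)] / [1 - phi_11 rho(1)] = [0.7419 - (0.7124)(0.7124)] / [1 - (0.7124)(0.7124)]
         = 0.23438624 / 0.49248624 = 0.475924.
  Update: phi_21 = phi_11 - phi_22 phi_11 = 0.7124 - (0.475924)(0.7124) = 0.373351.
Step k = 3:
  phi_33 = [rho(3) - phi_21 rho(2) - phi_22 rho(1)] / [1 - phi_21 rho(1) - phi_22 rho(2)]
    numerator   = 0.6179 - (0.373351)(0.7419) - (0.475924)(0.7124) = 0.001862
    denominator = 1 - (0.373351)(0.7124) - (0.475924)(0.7419) = 0.3809361
  phi_33 = 0.001862 / 0.3809361 = 0.0049.
Therefore phi_{33} = 0.0049.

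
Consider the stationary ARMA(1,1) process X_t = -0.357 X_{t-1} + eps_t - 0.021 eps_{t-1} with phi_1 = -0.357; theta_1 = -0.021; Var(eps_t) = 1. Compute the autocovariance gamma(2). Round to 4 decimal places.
\gamma(2) = 0.1558

Multiply the model equation by X_{t-k} and take expectations. With theta_0 = psi_0 = 1 and psi_j the MA(infinity) weights, this gives
  gamma(k) - sum_i phi_i gamma(k-i) = c_k,
  c_k = sigma^2 * sum_{j=k..q} theta_j psi_{j-k}   (c_k = 0 for k > q),
using gamma(-m) = gamma(m).
psi-weights needed (psi_j = theta_j + sum_i phi_i psi_{j-i}):
  psi_1 = theta_1 + phi_1 = -0.021 + (-0.357) = -0.378
Right-hand sides:
  c_0 = sigma^2 (1 + theta_1 psi_1) = 1 * (1 + (-0.021)(-0.378)) = 1 * 1.007938 = 1.007938
  c_1 = sigma^2 theta_1 = 1 * (-0.021) = -0.021
  c_2 = 0
Equations for k = 0 and k = 1 (AR order 1):
  gamma(0) = phi_1 gamma(1) + c_0
  gamma(1) = phi_1 gamma(0) + c_1
Substituting the second into the first: gamma(0) (1 - phi_1^2) = c_0 + phi_1 c_1, so
  gamma(0) = (c_0 + phi_1 c_1) / (1 - phi_1^2) = (1.007938 + (-0.357)(-0.021)) / (1 - (-0.357)^2) = 1.015435 / 0.872551 = 1.163754.
  gamma(1) = phi_1 gamma(0) + c_1 = (-0.357)(1.163754) + (-0.021) = -0.43646.
For k = 2 (> q): gamma(2) = phi_1 gamma(1) = (-0.357)(-0.43646) = 0.155816.
Therefore gamma(2) = 0.1558 (to 4 decimal places).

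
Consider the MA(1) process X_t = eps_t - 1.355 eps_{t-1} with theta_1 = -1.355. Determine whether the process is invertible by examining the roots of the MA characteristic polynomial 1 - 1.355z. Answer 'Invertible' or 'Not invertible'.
\text{Not invertible}

The MA(q) characteristic polynomial is P(z) = 1 - 1.355z.
Invertibility requires all roots to lie outside the unit circle, i.e. |z| > 1 for every root.
This is linear in z: 1 + (-1.355) z = 0  =>  z = -1/(-1.355) = 0.738007,  |z| = 0.738007.
Moduli of all roots: 0.7380.
All moduli strictly greater than 1? No.
Verdict: Not invertible.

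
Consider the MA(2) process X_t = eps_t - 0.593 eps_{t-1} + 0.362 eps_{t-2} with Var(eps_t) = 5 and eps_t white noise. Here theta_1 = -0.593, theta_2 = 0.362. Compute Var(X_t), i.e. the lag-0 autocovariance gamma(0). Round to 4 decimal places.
\gamma(0) = 7.4135

For an MA(q) process X_t = eps_t + sum_i theta_i eps_{t-i} with
Var(eps_t) = sigma^2, the variance is
  gamma(0) = sigma^2 * (1 + sum_i theta_i^2).
  sum_i theta_i^2 = (-0.593)^2 + (0.362)^2 = 0.351649 + 0.131044 = 0.482693.
  gamma(0) = 5 * (1 + 0.482693) = 5 * 1.482693 = 7.413465, which rounds to 7.4135.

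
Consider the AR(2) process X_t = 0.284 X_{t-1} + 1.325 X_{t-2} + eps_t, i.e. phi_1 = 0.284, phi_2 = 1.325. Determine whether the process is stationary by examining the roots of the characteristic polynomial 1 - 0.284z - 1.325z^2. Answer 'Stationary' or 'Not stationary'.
\text{Not stationary}

The AR(p) characteristic polynomial is P(z) = 1 - 0.284z - 1.325z^2.
Stationarity requires all roots to lie outside the unit circle, i.e. |z| > 1 for every root.
Set 1 + (-0.284) z + (-1.325) z^2 = 0, i.e. a z^2 + b z + c = 0 with a = -1.325, b = -0.284, c = 1.
Discriminant D = b^2 - 4ac = (-0.284)^2 - 4*(-1.325)*1 = 0.080656 - (-5.3) = 5.380656.
D >= 0, so the roots are real: z = (-b +/- sqrt(D)) / (2a) = (0.284 +/- 2.319624) / (-2.65).
  z_1 = (0.284 + 2.319624) / (-2.65) = -0.9825,   |z_1| = 0.9825.
  z_2 = (0.284 - 2.319624) / (-2.65) = 0.7682,   |z_2| = 0.7682.
Moduli of all roots: 0.9825, 0.7682.
All moduli strictly greater than 1? No.
Verdict: Not stationary.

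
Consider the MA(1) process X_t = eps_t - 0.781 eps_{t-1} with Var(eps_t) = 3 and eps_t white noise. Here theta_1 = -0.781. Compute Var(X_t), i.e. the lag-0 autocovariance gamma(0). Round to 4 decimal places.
\gamma(0) = 4.8299

For an MA(q) process X_t = eps_t + sum_i theta_i eps_{t-i} with
Var(eps_t) = sigma^2, the variance is
  gamma(0) = sigma^2 * (1 + sum_i theta_i^2).
  sum_i theta_i^2 = (-0.781)^2 = 0.609961.
  gamma(0) = 3 * (1 + 0.609961) = 3 * 1.609961 = 4.829883, which rounds to 4.8299.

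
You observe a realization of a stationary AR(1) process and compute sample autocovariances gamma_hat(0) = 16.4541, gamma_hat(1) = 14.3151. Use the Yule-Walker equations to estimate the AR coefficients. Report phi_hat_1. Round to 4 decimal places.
\hat\phi_{1} = 0.8700

The Yule-Walker equations for an AR(p) process read, in matrix form,
  Gamma_p phi = r_p,   with   (Gamma_p)_{ij} = gamma(|i - j|),
                       (r_p)_i = gamma(i),   i,j = 1..p.
Substitute the sample gammas (Toeplitz matrix and right-hand side of size 1):
  Gamma_p = [[16.4541]]
  r_p     = [14.3151]
With p = 1 this is the single equation gamma(0) phi_1 = gamma(1):
  phi_hat_1 = gamma(1) / gamma(0) = 14.3151 / 16.4541 = 0.8700.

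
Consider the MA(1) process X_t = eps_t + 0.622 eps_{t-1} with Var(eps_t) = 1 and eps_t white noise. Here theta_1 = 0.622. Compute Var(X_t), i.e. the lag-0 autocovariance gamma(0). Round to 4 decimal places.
\gamma(0) = 1.3869

For an MA(q) process X_t = eps_t + sum_i theta_i eps_{t-i} with
Var(eps_t) = sigma^2, the variance is
  gamma(0) = sigma^2 * (1 + sum_i theta_i^2).
  sum_i theta_i^2 = (0.622)^2 = 0.386884.
  gamma(0) = 1 * (1 + 0.386884) = 1 * 1.386884 = 1.386884, which rounds to 1.3869.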